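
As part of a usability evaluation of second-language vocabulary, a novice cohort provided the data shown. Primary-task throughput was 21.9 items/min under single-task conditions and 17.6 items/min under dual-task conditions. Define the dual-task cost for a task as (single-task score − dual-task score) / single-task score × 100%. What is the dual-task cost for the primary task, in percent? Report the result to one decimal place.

Cost = (21.9 − 17.6) / 21.9 × 100%
     = 4.3000 / 21.9 × 100% = 19.6347%.
≈ 19.6%.

19.6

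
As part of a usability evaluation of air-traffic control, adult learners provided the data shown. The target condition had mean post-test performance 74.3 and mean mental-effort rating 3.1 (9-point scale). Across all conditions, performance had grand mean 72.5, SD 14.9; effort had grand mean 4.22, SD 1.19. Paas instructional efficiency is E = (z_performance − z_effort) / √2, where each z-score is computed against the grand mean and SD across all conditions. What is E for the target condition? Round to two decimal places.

0.75

z_performance = (74.3 − 72.5) / 14.9 = 1.8000 / 14.9 = 0.1208.
z_effort = (3.1 − 4.22) / 1.19 = -1.1200 / 1.19 = -0.9412.
z_P − z_E = 0.1208 − (-0.9412) = 1.0620.
E = 1.0620 / √2 = 1.0620 / 1.41421 = 0.7509 ≈ 0.75.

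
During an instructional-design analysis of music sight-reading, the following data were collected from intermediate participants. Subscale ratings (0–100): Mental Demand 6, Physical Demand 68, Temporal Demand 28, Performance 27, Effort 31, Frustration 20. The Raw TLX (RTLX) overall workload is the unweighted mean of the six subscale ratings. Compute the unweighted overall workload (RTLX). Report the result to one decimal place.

30.0

Sum of ratings = 6 + 68 + 28 + 27 + 31 + 20 = 180.
RTLX = 180 / 6 = 30.0000 ≈ 30.0.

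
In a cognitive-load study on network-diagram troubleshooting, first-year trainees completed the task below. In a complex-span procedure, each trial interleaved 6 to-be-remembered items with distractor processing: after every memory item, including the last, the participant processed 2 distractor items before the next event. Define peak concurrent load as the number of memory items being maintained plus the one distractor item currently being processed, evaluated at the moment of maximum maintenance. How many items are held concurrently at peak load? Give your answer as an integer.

7

Maintenance is greatest during the distractor(s) after memory item 6: all 6 memory items are being held.
One distractor item is concurrently being processed.
Peak concurrent load = 6 + 1 = 7 items.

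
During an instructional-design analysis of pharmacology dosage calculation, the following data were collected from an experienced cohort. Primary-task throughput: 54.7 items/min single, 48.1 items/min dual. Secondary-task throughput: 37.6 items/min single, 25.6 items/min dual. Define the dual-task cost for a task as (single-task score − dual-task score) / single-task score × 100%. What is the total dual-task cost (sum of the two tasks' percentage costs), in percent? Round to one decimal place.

44.0

Primary cost = (54.7 − 48.1) / 54.7 × 100% = 12.0658%.
Secondary cost = (37.6 − 25.6) / 37.6 × 100% = 31.9149%.
Total = 12.0658% + 31.9149% = 43.9807% ≈ 44.0%.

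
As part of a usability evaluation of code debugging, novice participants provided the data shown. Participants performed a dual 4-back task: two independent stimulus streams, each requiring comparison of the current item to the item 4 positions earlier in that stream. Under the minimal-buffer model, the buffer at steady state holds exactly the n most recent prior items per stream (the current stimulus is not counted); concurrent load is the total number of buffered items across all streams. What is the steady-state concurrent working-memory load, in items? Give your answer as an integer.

Each stream's buffer holds its 4 most recent prior items.
Two independent streams: 2 × 4 = 8 buffered items at steady state.

8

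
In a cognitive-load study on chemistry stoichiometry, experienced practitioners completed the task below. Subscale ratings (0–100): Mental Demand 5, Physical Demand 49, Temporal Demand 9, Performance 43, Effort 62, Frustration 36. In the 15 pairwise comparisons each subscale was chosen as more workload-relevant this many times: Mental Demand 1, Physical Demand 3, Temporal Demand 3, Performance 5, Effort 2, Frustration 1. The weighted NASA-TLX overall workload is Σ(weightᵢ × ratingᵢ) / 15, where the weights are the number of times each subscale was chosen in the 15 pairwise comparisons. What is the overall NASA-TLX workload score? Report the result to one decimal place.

36.9

The tallies are the weights (they sum to 15).
Weighted sum = 1·5 + 3·49 + 3·9 + 5·43 + 2·62 + 1·36
            = 5 + 147 + 27 + 215 + 124 + 36 = 554.
Overall workload = 554 / 15 = 36.9333 ≈ 36.9.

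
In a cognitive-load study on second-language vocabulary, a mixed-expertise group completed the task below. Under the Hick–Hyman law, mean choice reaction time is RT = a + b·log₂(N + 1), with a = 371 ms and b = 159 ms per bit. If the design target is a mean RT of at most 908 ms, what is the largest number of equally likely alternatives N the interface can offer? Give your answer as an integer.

9

Set 371 + 159·log₂(N + 1) ≤ 908.
log₂(N + 1) ≤ (908 − 371) / 159 = 3.3774.
N + 1 ≤ 2^3.3774 = 10.3920.
N ≤ 9.3920, so the largest integer N is 9.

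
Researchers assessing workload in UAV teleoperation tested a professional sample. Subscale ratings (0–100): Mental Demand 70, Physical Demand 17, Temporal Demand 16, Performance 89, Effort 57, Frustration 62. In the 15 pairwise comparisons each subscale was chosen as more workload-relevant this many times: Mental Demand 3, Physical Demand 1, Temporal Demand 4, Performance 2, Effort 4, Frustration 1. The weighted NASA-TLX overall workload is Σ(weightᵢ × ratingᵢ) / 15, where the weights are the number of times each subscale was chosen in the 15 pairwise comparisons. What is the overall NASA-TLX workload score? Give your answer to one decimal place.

50.6

The tallies are the weights (they sum to 15).
Weighted sum = 3·70 + 1·17 + 4·16 + 2·89 + 4·57 + 1·62
            = 210 + 17 + 64 + 178 + 228 + 62 = 759.
Overall workload = 759 / 15 = 50.6000 ≈ 50.6.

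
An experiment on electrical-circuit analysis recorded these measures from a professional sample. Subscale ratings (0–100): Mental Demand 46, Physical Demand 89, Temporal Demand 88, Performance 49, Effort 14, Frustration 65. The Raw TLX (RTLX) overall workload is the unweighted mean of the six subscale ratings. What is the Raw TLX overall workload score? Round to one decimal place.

Sum of ratings = 46 + 89 + 88 + 49 + 14 + 65 = 351.
RTLX = 351 / 6 = 58.5000 ≈ 58.5.

58.5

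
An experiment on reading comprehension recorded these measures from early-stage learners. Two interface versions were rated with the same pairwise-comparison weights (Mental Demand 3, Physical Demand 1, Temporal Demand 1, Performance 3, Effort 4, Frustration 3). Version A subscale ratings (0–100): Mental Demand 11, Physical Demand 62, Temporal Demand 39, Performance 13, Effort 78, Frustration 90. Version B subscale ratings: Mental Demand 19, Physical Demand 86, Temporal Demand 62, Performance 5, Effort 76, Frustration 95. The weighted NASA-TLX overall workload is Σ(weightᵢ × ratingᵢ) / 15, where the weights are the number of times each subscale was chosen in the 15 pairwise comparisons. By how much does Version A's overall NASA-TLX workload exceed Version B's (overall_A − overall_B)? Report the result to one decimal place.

-3.6

Version A weighted sum = 3·11 + 1·62 + 1·39 + 3·13 + 4·78 + 3·90 = 33 + 62 + 39 + 39 + 312 + 270 = 755; overall_A = 755/15 = 50.3333.
Version B weighted sum = 3·19 + 1·86 + 1·62 + 3·5 + 4·76 + 3·95 = 57 + 86 + 62 + 15 + 304 + 285 = 809; overall_B = 809/15 = 53.9333.
Difference = 50.3333 − 53.9333 = -3.6000 ≈ -3.6.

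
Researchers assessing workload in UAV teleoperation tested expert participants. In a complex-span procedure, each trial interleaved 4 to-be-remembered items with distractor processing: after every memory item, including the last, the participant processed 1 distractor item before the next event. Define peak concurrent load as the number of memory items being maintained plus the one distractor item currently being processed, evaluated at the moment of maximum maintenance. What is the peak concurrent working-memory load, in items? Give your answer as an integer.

5

Maintenance is greatest during the distractor(s) after memory item 4: all 4 memory items are being held.
One distractor item is concurrently being processed.
Peak concurrent load = 4 + 1 = 5 items.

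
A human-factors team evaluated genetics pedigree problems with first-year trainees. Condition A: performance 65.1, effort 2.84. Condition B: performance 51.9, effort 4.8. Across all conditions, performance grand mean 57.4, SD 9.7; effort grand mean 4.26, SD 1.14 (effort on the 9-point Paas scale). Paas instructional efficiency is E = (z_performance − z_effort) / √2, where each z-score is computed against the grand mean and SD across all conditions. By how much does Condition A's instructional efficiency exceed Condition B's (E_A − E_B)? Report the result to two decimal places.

Condition A: z_P = (65.1 − 57.4)/9.7 = 0.7938; z_E = (2.84 − 4.26)/1.14 = -1.2456; E_A = (0.7938 − (-1.2456))/√2 = 1.4421.
Condition B: z_P = (51.9 − 57.4)/9.7 = -0.5670; z_E = (4.8 − 4.26)/1.14 = 0.4737; E_B = (-0.5670 − 0.4737)/√2 = -0.7359.
E_A − E_B = 1.4421 − (-0.7359) = 2.1780 ≈ 2.18.

2.18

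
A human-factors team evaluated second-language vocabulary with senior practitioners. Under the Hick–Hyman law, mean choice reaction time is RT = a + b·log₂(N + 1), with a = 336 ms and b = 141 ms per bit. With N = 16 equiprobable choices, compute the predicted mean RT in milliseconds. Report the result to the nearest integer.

912

log₂(16 + 1) = log₂(17) = 4.0875.
RT = 336 + 141 × 4.0875 = 336 + 576.3375 = 912.3375 ms.
≈ 912 ms.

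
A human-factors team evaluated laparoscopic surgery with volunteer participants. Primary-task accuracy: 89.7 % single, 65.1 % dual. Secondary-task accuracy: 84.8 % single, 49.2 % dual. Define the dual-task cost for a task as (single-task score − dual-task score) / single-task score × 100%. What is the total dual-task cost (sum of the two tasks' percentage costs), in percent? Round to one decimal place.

Primary cost = (89.7 − 65.1) / 89.7 × 100% = 27.4247%.
Secondary cost = (84.8 − 49.2) / 84.8 × 100% = 41.9811%.
Total = 27.4247% + 41.9811% = 69.4058% ≈ 69.4%.

69.4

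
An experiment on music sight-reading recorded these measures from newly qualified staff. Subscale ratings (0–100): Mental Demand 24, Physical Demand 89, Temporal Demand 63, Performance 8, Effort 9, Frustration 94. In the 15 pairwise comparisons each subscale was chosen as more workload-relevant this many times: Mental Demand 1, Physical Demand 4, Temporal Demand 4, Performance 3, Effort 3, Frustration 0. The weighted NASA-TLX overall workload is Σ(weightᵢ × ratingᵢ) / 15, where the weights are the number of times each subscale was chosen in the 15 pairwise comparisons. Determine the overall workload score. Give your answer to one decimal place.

45.5

The tallies are the weights (they sum to 15).
Weighted sum = 1·24 + 4·89 + 4·63 + 3·8 + 3·9 + 0·94
            = 24 + 356 + 252 + 24 + 27 + 0 = 683.
Overall workload = 683 / 15 = 45.5333 ≈ 45.5.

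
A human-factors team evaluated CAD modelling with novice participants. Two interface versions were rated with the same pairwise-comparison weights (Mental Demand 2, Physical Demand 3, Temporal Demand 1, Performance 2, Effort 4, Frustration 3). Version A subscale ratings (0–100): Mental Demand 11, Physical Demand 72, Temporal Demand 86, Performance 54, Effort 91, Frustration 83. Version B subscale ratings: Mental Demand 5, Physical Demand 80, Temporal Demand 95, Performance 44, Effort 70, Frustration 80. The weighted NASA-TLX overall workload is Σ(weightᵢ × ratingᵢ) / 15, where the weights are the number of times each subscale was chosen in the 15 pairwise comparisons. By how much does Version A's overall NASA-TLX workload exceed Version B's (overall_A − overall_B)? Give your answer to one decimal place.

6.1

Version A weighted sum = 2·11 + 3·72 + 1·86 + 2·54 + 4·91 + 3·83 = 22 + 216 + 86 + 108 + 364 + 249 = 1045; overall_A = 1045/15 = 69.6667.
Version B weighted sum = 2·5 + 3·80 + 1·95 + 2·44 + 4·70 + 3·80 = 10 + 240 + 95 + 88 + 280 + 240 = 953; overall_B = 953/15 = 63.5333.
Difference = 69.6667 − 63.5333 = 6.1334 ≈ 6.1.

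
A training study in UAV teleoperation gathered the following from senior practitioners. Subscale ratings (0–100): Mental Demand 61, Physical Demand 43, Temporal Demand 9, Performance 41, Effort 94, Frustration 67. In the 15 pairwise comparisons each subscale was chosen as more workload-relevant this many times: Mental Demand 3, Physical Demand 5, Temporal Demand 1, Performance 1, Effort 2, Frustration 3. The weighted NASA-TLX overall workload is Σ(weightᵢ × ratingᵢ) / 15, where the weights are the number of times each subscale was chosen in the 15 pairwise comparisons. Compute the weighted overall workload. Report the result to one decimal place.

The tallies are the weights (they sum to 15).
Weighted sum = 3·61 + 5·43 + 1·9 + 1·41 + 2·94 + 3·67
            = 183 + 215 + 9 + 41 + 188 + 201 = 837.
Overall workload = 837 / 15 = 55.8000 ≈ 55.8.

55.8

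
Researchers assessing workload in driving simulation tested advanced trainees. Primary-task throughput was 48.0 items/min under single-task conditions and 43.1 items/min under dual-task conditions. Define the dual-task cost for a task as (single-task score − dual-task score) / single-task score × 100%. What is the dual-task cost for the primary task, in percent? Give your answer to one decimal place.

10.2

Cost = (48.0 − 43.1) / 48.0 × 100%
     = 4.9000 / 48.0 × 100% = 10.2083%.
≈ 10.2%.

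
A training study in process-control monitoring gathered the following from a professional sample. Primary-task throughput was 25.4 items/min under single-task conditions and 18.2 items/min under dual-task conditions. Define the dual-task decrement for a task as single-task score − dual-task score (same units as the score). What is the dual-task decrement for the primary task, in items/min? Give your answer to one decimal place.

Decrement = 25.4 − 18.2 = 7.2000 items/min ≈ 7.2 items/min.

7.2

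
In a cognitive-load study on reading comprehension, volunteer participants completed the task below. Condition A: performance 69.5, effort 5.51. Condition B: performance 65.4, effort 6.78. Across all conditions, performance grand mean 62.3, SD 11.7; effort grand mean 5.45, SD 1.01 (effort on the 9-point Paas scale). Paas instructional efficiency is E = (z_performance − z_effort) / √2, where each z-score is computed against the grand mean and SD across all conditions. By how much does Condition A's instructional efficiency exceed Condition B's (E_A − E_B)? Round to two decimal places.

1.14

Condition A: z_P = (69.5 − 62.3)/11.7 = 0.6154; z_E = (5.51 − 5.45)/1.01 = 0.0594; E_A = (0.6154 − 0.0594)/√2 = 0.3932.
Condition B: z_P = (65.4 − 62.3)/11.7 = 0.2650; z_E = (6.78 − 5.45)/1.01 = 1.3168; E_B = (0.2650 − 1.3168)/√2 = -0.7437.
E_A − E_B = 0.3932 − (-0.7437) = 1.1369 ≈ 1.14.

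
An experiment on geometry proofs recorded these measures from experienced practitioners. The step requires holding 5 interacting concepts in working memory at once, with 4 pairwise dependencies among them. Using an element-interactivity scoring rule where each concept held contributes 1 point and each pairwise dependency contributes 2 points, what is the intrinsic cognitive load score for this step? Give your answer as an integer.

13

Element contribution: 5 × 1 = 5.
Interaction contribution: 4 × 2 = 8.
Intrinsic load = 5 + 8 = 13.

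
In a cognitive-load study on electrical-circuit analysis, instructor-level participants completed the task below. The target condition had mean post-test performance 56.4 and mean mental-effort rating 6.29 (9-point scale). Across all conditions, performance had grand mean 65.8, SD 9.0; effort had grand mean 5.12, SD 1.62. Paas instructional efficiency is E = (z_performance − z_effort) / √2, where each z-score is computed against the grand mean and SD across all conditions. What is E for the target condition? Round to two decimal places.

-1.25

z_performance = (56.4 − 65.8) / 9.0 = -9.4000 / 9.0 = -1.0444.
z_effort = (6.29 − 5.12) / 1.62 = 1.1700 / 1.62 = 0.7222.
z_P − z_E = -1.0444 − 0.7222 = -1.7666.
E = -1.7666 / √2 = -1.7666 / 1.41421 = -1.2492 ≈ -1.25.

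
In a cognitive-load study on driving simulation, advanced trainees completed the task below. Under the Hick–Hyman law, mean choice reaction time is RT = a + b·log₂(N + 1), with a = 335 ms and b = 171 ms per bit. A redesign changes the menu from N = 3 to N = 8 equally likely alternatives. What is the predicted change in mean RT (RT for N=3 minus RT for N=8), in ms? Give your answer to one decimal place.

-200.1

RT(3) = 335 + 171·log₂(4) = 335 + 171·2.0000 = 677.0000 ms.
RT(8) = 335 + 171·log₂(9) = 335 + 171·3.1699 = 877.0529 ms.
Difference = 677.0000 − 877.0529 = -200.0529 ≈ -200.1 ms.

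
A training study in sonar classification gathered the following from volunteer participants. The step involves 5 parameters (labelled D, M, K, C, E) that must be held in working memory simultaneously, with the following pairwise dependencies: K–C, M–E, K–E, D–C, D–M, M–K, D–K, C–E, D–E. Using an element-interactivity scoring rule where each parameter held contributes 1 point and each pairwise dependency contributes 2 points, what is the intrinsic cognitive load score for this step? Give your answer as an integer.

Count of parameters held simultaneously: 5.
Count of pairwise dependencies listed: 9.
Element contribution: 5 × 1 = 5.
Interaction contribution: 9 × 2 = 18.
Intrinsic load = 5 + 18 = 23.

23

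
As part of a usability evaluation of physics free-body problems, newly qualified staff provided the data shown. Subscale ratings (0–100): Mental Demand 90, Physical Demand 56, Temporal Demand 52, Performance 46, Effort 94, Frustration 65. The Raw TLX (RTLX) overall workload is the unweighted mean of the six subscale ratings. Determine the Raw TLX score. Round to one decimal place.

Sum of ratings = 90 + 56 + 52 + 46 + 94 + 65 = 403.
RTLX = 403 / 6 = 67.1667 ≈ 67.2.

67.2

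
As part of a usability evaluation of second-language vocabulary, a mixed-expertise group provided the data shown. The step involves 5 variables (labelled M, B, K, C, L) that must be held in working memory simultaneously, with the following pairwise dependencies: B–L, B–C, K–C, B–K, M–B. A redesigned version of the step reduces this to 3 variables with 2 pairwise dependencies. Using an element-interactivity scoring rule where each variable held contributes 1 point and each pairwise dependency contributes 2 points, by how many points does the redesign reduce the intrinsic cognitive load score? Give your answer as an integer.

8

Original: 5 × 1 + 5 × 2 = 5 + 10 = 15.
Redesigned: 3 × 1 + 2 × 2 = 3 + 4 = 7.
Reduction = 15 − 7 = 8.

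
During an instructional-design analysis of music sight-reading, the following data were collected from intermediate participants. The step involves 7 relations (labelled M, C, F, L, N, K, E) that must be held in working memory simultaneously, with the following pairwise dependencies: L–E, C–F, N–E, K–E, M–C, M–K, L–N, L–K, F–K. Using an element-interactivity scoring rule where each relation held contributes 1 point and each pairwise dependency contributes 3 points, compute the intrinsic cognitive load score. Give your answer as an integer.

34

Count of relations held simultaneously: 7.
Count of pairwise dependencies listed: 9.
Element contribution: 7 × 1 = 7.
Interaction contribution: 9 × 3 = 27.
Intrinsic load = 7 + 27 = 34.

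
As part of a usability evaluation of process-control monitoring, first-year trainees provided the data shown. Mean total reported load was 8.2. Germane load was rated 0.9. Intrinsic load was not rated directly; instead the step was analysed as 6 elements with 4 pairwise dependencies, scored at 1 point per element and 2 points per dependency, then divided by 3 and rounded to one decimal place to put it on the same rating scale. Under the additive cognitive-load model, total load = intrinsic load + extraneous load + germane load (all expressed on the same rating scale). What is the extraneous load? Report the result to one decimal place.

Intrinsic (element-interactivity): (6 × 1 + 4 × 2) / 3 = 14 / 3 = 4.6667 → 4.7.
extraneous load = total − intrinsic − germane
             = 8.2 − 4.7 − 0.9 = 2.6.

2.6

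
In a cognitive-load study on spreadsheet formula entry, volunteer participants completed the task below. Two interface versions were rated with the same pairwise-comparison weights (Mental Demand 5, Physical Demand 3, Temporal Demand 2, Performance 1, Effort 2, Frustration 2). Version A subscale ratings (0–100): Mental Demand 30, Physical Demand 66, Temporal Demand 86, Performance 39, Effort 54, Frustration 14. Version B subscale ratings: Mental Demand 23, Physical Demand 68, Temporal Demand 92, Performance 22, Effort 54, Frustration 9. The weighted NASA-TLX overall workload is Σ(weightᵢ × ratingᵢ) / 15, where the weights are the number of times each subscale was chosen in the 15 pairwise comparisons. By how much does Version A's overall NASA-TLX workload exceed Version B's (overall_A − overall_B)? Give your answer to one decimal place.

2.9

Version A weighted sum = 5·30 + 3·66 + 2·86 + 1·39 + 2·54 + 2·14 = 150 + 198 + 172 + 39 + 108 + 28 = 695; overall_A = 695/15 = 46.3333.
Version B weighted sum = 5·23 + 3·68 + 2·92 + 1·22 + 2·54 + 2·9 = 115 + 204 + 184 + 22 + 108 + 18 = 651; overall_B = 651/15 = 43.4000.
Difference = 46.3333 − 43.4000 = 2.9333 ≈ 2.9.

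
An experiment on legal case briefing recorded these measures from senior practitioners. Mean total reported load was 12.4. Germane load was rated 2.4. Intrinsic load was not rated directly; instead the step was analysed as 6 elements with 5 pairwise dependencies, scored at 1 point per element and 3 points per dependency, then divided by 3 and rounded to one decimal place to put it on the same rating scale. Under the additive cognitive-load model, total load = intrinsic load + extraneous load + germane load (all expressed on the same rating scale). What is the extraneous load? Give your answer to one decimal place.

Intrinsic (element-interactivity): (6 × 1 + 5 × 3) / 3 = 21 / 3 = 7.0000 → 7.0.
extraneous load = total − intrinsic − germane
             = 12.4 − 7.0 − 2.4 = 3.0.

3.0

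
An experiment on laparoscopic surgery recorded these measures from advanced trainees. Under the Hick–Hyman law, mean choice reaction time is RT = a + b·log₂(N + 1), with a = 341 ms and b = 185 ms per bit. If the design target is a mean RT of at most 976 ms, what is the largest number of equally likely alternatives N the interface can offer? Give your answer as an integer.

9

Set 341 + 185·log₂(N + 1) ≤ 976.
log₂(N + 1) ≤ (976 − 341) / 185 = 3.4324.
N + 1 ≤ 2^3.4324 = 10.7958.
N ≤ 9.7958, so the largest integer N is 9.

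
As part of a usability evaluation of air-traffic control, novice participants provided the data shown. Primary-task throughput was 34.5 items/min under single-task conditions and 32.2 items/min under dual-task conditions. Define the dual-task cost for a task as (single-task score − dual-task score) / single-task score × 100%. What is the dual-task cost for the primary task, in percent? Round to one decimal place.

Cost = (34.5 − 32.2) / 34.5 × 100%
     = 2.3000 / 34.5 × 100% = 6.6667%.
≈ 6.7%.

6.7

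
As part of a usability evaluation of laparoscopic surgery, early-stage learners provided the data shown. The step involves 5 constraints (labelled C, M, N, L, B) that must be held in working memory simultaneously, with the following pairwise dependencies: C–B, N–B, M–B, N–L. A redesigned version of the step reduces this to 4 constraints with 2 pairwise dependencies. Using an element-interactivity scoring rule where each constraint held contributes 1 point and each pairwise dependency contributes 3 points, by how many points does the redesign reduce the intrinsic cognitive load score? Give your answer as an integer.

Original: 5 × 1 + 4 × 3 = 5 + 12 = 17.
Redesigned: 4 × 1 + 2 × 3 = 4 + 6 = 10.
Reduction = 17 − 10 = 7.

7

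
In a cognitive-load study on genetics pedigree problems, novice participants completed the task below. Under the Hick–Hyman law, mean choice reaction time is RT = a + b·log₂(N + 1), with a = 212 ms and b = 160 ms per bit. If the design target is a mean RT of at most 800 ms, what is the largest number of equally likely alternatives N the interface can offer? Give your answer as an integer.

11

Set 212 + 160·log₂(N + 1) ≤ 800.
log₂(N + 1) ≤ (800 − 212) / 160 = 3.6750.
N + 1 ≤ 2^3.6750 = 12.7728.
N ≤ 11.7728, so the largest integer N is 11.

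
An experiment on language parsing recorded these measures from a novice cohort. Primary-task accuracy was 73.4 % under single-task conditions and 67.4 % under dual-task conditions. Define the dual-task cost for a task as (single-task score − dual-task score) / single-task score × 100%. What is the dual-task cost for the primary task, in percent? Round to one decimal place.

Cost = (73.4 − 67.4) / 73.4 × 100%
     = 6.0000 / 73.4 × 100% = 8.1744%.
≈ 8.2%.

8.2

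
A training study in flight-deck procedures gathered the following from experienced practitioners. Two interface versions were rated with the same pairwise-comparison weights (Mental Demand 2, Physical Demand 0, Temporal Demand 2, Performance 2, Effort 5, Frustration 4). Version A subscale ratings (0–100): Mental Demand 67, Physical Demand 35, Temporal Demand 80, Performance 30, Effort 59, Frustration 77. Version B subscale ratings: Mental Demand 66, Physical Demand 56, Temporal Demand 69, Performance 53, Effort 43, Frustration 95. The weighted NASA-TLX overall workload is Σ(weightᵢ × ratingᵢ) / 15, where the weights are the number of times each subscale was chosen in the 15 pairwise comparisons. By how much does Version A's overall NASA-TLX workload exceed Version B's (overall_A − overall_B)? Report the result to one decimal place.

-0.9

Version A weighted sum = 2·67 + 0·35 + 2·80 + 2·30 + 5·59 + 4·77 = 134 + 0 + 160 + 60 + 295 + 308 = 957; overall_A = 957/15 = 63.8000.
Version B weighted sum = 2·66 + 0·56 + 2·69 + 2·53 + 5·43 + 4·95 = 132 + 0 + 138 + 106 + 215 + 380 = 971; overall_B = 971/15 = 64.7333.
Difference = 63.8000 − 64.7333 = -0.9333 ≈ -0.9.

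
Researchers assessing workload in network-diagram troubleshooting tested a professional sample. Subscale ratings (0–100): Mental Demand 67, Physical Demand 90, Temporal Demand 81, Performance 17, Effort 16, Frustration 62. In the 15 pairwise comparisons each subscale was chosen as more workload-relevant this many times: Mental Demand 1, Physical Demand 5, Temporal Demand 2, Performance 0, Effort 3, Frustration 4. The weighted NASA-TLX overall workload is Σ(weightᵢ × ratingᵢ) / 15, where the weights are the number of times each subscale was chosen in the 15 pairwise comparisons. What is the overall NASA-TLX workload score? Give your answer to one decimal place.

65.0

The tallies are the weights (they sum to 15).
Weighted sum = 1·67 + 5·90 + 2·81 + 0·17 + 3·16 + 4·62
            = 67 + 450 + 162 + 0 + 48 + 248 = 975.
Overall workload = 975 / 15 = 65.0000 ≈ 65.0.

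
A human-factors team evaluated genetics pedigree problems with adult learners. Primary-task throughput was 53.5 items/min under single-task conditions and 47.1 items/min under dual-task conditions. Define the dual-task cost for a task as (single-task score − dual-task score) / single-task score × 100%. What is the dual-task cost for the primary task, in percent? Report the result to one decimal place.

Cost = (53.5 − 47.1) / 53.5 × 100%
     = 6.4000 / 53.5 × 100% = 11.9626%.
≈ 12.0%.

12.0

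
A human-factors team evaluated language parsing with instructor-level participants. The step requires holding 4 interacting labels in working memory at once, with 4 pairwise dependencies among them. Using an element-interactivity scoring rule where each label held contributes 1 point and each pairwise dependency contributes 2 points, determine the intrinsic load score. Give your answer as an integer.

12

Element contribution: 4 × 1 = 4.
Interaction contribution: 4 × 2 = 8.
Intrinsic load = 4 + 8 = 12.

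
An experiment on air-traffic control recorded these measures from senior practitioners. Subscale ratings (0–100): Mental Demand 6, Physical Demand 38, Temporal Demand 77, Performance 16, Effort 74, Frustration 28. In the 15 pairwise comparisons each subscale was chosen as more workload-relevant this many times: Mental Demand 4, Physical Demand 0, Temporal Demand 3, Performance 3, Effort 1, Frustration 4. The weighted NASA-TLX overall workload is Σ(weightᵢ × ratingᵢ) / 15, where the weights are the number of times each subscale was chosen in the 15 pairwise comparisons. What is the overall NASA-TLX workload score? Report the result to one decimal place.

32.6

The tallies are the weights (they sum to 15).
Weighted sum = 4·6 + 0·38 + 3·77 + 3·16 + 1·74 + 4·28
            = 24 + 0 + 231 + 48 + 74 + 112 = 489.
Overall workload = 489 / 15 = 32.6000 ≈ 32.6.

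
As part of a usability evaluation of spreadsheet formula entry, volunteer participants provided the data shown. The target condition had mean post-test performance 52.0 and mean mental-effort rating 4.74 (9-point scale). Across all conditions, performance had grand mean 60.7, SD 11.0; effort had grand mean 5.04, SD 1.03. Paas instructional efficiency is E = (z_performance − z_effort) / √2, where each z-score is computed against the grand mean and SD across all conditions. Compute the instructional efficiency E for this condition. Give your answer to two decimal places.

z_performance = (52.0 − 60.7) / 11.0 = -8.7000 / 11.0 = -0.7909.
z_effort = (4.74 − 5.04) / 1.03 = -0.3000 / 1.03 = -0.2913.
z_P − z_E = -0.7909 − (-0.2913) = -0.4996.
E = -0.4996 / √2 = -0.4996 / 1.41421 = -0.3533 ≈ -0.35.

-0.35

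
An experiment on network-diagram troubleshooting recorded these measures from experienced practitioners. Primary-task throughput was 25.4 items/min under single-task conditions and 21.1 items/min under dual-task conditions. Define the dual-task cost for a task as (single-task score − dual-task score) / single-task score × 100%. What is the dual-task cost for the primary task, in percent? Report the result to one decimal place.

Cost = (25.4 − 21.1) / 25.4 × 100%
     = 4.3000 / 25.4 × 100% = 16.9291%.
≈ 16.9%.

16.9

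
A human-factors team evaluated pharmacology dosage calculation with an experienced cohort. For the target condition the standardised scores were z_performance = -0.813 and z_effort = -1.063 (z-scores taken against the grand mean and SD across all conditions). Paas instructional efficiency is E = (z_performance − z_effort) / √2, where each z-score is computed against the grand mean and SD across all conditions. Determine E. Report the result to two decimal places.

z_P − z_E = -0.813 − (-1.063) = 0.2500.
E = 0.2500 / √2 = 0.2500 / 1.41421 = 0.1768 ≈ 0.18.

0.18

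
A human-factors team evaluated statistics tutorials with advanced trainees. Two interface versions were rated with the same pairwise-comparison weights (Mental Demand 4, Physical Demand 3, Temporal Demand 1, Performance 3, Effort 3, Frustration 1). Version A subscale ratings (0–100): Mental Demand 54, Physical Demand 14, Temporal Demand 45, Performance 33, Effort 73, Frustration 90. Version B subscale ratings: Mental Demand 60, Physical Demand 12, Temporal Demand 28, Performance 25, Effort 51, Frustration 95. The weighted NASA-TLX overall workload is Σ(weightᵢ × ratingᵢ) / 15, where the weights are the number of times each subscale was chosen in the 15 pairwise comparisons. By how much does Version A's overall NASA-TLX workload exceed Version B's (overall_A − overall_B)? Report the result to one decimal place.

5.6

Version A weighted sum = 4·54 + 3·14 + 1·45 + 3·33 + 3·73 + 1·90 = 216 + 42 + 45 + 99 + 219 + 90 = 711; overall_A = 711/15 = 47.4000.
Version B weighted sum = 4·60 + 3·12 + 1·28 + 3·25 + 3·51 + 1·95 = 240 + 36 + 28 + 75 + 153 + 95 = 627; overall_B = 627/15 = 41.8000.
Difference = 47.4000 − 41.8000 = 5.6000 ≈ 5.6.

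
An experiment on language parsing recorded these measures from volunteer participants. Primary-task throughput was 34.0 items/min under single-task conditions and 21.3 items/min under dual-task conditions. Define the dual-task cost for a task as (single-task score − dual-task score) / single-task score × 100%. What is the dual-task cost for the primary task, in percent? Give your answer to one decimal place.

Cost = (34.0 − 21.3) / 34.0 × 100%
     = 12.7000 / 34.0 × 100% = 37.3529%.
≈ 37.4%.

37.4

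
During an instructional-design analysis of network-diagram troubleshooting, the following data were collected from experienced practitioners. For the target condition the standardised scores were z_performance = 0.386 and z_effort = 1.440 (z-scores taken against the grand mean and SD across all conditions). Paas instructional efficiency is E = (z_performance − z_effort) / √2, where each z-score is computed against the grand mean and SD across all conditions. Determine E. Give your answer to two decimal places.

-0.75

z_P − z_E = 0.386 − 1.440 = -1.0540.
E = -1.0540 / √2 = -1.0540 / 1.41421 = -0.7453 ≈ -0.75.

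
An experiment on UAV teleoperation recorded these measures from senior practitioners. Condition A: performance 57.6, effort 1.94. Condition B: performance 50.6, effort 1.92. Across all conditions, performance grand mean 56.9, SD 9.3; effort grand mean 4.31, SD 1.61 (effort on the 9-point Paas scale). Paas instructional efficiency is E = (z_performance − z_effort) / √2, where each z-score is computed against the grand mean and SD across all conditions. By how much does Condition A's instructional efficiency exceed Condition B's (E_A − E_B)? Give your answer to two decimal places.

0.52

Condition A: z_P = (57.6 − 56.9)/9.3 = 0.0753; z_E = (1.94 − 4.31)/1.61 = -1.4720; E_A = (0.0753 − (-1.4720))/√2 = 1.0941.
Condition B: z_P = (50.6 − 56.9)/9.3 = -0.6774; z_E = (1.92 − 4.31)/1.61 = -1.4845; E_B = (-0.6774 − (-1.4845))/√2 = 0.5707.
E_A − E_B = 1.0941 − 0.5707 = 0.5234 ≈ 0.52.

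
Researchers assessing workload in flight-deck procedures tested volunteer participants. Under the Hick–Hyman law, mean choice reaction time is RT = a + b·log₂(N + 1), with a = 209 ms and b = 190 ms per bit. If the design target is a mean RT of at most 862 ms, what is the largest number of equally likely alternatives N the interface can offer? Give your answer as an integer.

9

Set 209 + 190·log₂(N + 1) ≤ 862.
log₂(N + 1) ≤ (862 − 209) / 190 = 3.4368.
N + 1 ≤ 2^3.4368 = 10.8288.
N ≤ 9.8288, so the largest integer N is 9.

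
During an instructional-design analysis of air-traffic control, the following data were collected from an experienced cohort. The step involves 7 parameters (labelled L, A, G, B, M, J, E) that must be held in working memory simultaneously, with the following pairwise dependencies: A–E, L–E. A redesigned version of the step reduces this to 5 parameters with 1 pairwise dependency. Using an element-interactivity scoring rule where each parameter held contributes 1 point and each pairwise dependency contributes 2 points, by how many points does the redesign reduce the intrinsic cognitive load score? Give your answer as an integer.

4

Original: 7 × 1 + 2 × 2 = 7 + 4 = 11.
Redesigned: 5 × 1 + 1 × 2 = 5 + 2 = 7.
Reduction = 11 − 7 = 4.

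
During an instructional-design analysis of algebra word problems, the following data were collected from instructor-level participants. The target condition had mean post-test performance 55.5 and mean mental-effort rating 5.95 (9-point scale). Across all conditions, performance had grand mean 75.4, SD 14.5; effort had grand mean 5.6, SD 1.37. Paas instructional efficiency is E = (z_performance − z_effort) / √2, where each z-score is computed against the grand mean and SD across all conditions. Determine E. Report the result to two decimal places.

z_performance = (55.5 − 75.4) / 14.5 = -19.9000 / 14.5 = -1.3724.
z_effort = (5.95 − 5.6) / 1.37 = 0.3500 / 1.37 = 0.2555.
z_P − z_E = -1.3724 − 0.2555 = -1.6279.
E = -1.6279 / √2 = -1.6279 / 1.41421 = -1.1511 ≈ -1.15.

-1.15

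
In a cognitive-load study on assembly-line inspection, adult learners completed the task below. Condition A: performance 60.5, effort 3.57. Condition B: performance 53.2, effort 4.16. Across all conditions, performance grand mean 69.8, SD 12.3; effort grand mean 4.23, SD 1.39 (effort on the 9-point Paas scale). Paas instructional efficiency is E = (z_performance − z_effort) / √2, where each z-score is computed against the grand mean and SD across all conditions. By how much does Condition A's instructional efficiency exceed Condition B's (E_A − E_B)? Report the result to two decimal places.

Condition A: z_P = (60.5 − 69.8)/12.3 = -0.7561; z_E = (3.57 − 4.23)/1.39 = -0.4748; E_A = (-0.7561 − (-0.4748))/√2 = -0.1989.
Condition B: z_P = (53.2 − 69.8)/12.3 = -1.3496; z_E = (4.16 − 4.23)/1.39 = -0.0504; E_B = (-1.3496 − (-0.0504))/√2 = -0.9187.
E_A − E_B = -0.1989 − (-0.9187) = 0.7198 ≈ 0.72.

0.72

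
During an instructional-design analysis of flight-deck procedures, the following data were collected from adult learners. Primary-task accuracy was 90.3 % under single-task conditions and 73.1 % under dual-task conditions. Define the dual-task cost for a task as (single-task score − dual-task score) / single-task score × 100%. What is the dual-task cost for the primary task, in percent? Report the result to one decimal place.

Cost = (90.3 − 73.1) / 90.3 × 100%
     = 17.2000 / 90.3 × 100% = 19.0476%.
≈ 19.0%.

19.0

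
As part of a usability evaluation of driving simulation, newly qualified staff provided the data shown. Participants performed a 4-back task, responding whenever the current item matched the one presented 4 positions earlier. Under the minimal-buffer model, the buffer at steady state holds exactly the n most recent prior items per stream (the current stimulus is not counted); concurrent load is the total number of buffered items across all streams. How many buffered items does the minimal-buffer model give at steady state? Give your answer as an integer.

The buffer holds the 4 most recent prior items.
Steady-state concurrent load = 4 items.

4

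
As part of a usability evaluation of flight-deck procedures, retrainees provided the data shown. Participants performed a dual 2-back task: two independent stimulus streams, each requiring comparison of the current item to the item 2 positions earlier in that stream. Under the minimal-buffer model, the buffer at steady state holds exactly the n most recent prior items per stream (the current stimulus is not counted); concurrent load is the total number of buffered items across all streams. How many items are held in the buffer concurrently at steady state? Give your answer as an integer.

4

Each stream's buffer holds its 2 most recent prior items.
Two independent streams: 2 × 2 = 4 buffered items at steady state.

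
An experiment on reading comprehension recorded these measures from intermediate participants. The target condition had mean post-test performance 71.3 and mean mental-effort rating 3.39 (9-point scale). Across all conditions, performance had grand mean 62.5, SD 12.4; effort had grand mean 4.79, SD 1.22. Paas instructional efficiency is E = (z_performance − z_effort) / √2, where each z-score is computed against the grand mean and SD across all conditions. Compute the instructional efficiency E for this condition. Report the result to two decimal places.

1.31

z_performance = (71.3 − 62.5) / 12.4 = 8.8000 / 12.4 = 0.7097.
z_effort = (3.39 − 4.79) / 1.22 = -1.4000 / 1.22 = -1.1475.
z_P − z_E = 0.7097 − (-1.1475) = 1.8572.
E = 1.8572 / √2 = 1.8572 / 1.41421 = 1.3132 ≈ 1.31.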